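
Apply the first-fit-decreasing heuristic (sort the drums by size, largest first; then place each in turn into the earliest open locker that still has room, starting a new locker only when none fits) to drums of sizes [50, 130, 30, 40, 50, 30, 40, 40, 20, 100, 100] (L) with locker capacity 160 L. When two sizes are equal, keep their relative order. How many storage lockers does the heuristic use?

5

Sorted descending: 130, 100, 100, 50, 50, 40, 40, 40, 30, 30, 20.
  130 → locker 1 (new)  [load 130/160]
  100 → locker 2 (new)  [load 100/160]
  100 → locker 3 (new)  [load 100/160]
  50 → locker 2  [load 150/160]
  50 → locker 3  [load 150/160]
  40 → locker 4 (new)  [load 40/160]
  40 → locker 4  [load 80/160]
  40 → locker 4  [load 120/160]
  30 → locker 1  [load 160/160]
  30 → locker 4  [load 150/160]
  20 → locker 5 (new)  [load 20/160]
5 storage lockers opened.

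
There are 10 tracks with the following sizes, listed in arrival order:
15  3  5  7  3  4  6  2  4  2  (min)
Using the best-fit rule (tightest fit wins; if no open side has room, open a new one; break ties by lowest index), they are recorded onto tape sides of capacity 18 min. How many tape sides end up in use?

  15 → side 1 (new)  [load 15/18]
  3 → side 1  [load 18/18]
  5 → side 2 (new)  [load 5/18]
  7 → side 2  [load 12/18]
  3 → side 2  [load 15/18]
  4 → side 3 (new)  [load 4/18]
  6 → side 3  [load 10/18]
  2 → side 2  [load 17/18]
  4 → side 3  [load 14/18]
  2 → side 3  [load 16/18]
3 tape sides opened.

3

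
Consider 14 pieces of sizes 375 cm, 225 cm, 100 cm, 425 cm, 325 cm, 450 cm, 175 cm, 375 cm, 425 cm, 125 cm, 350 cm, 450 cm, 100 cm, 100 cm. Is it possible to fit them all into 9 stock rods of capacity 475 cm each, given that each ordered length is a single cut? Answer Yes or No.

A valid assignment using 9 stock rods:
  stock rod 1: 450 = 450
  stock rod 2: 450 = 450
  stock rod 3: 425 = 425
  stock rod 4: 425 = 425
  stock rod 5: 375 + 100 = 475
  stock rod 6: 375 + 100 = 475
  stock rod 7: 350 + 125 = 475
  stock rod 8: 325 + 100 = 425
  stock rod 9: 225 + 175 = 400
Every load is within 475 cm, so 9 stock rods suffice.

Yes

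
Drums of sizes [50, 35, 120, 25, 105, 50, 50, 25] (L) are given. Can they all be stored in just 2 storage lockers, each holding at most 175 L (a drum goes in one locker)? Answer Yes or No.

Total = 460 L; ⌈460/175⌉ = 3.
At least 3 storage lockers are required, but only 2 are allowed.

No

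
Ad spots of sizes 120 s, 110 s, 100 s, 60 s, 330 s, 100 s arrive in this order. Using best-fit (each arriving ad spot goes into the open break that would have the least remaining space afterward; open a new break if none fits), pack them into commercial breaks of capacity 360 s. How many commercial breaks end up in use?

3

  120 → break 1 (new)  [load 120/360]
  110 → break 1  [load 230/360]
  100 → break 1  [load 330/360]
  60 → break 2 (new)  [load 60/360]
  330 → break 3 (new)  [load 330/360]
  100 → break 2  [load 160/360]
3 commercial breaks opened.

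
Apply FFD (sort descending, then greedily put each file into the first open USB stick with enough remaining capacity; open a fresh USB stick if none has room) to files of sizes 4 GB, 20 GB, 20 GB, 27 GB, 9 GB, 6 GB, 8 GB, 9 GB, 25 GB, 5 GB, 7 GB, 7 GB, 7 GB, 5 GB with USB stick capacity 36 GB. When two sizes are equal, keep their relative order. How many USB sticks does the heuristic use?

5

Sorted descending: 27, 25, 20, 20, 9, 9, 8, 7, 7, 7, 6, 5, 5, 4.
  27 → USB stick 1 (new)  [load 27/36]
  25 → USB stick 2 (new)  [load 25/36]
  20 → USB stick 3 (new)  [load 20/36]
  20 → USB stick 4 (new)  [load 20/36]
  9 → USB stick 1  [load 36/36]
  9 → USB stick 2  [load 34/36]
  8 → USB stick 3  [load 28/36]
  7 → USB stick 3  [load 35/36]
  7 → USB stick 4  [load 27/36]
  7 → USB stick 4  [load 34/36]
  6 → USB stick 5 (new)  [load 6/36]
  5 → USB stick 5  [load 11/36]
  5 → USB stick 5  [load 16/36]
  4 → USB stick 5  [load 20/36]
5 USB sticks opened.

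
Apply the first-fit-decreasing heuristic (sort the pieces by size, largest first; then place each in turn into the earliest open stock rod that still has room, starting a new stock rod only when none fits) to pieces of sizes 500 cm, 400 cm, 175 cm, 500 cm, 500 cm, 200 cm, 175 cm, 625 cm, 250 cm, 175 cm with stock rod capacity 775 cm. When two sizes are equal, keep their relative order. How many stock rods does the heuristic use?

Sorted descending: 625, 500, 500, 500, 400, 250, 200, 175, 175, 175.
  625 → stock rod 1 (new)  [load 625/775]
  500 → stock rod 2 (new)  [load 500/775]
  500 → stock rod 3 (new)  [load 500/775]
  500 → stock rod 4 (new)  [load 500/775]
  400 → stock rod 5 (new)  [load 400/775]
  250 → stock rod 2  [load 750/775]
  200 → stock rod 3  [load 700/775]
  175 → stock rod 4  [load 675/775]
  175 → stock rod 5  [load 575/775]
  175 → stock rod 5  [load 750/775]
5 stock rods opened.

5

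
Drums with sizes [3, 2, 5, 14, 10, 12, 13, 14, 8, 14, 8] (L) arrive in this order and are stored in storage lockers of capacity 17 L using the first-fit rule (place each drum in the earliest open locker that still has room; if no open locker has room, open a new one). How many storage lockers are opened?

8

  3 → locker 1 (new)  [load 3/17]
  2 → locker 1  [load 5/17]
  5 → locker 1  [load 10/17]
  14 → locker 2 (new)  [load 14/17]
  10 → locker 3 (new)  [load 10/17]
  12 → locker 4 (new)  [load 12/17]
  13 → locker 5 (new)  [load 13/17]
  14 → locker 6 (new)  [load 14/17]
  8 → locker 7 (new)  [load 8/17]
  14 → locker 8 (new)  [load 14/17]
  8 → locker 7  [load 16/17]
8 storage lockers opened.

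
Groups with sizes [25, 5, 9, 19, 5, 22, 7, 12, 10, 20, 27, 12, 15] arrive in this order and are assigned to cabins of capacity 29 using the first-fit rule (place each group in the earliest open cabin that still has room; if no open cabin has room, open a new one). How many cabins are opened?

8

  25 → cabin 1 (new)  [load 25/29]
  5 → cabin 2 (new)  [load 5/29]
  9 → cabin 2  [load 14/29]
  19 → cabin 3 (new)  [load 19/29]
  5 → cabin 2  [load 19/29]
  22 → cabin 4 (new)  [load 22/29]
  7 → cabin 2  [load 26/29]
  12 → cabin 5 (new)  [load 12/29]
  10 → cabin 3  [load 29/29]
  20 → cabin 6 (new)  [load 20/29]
  27 → cabin 7 (new)  [load 27/29]
  12 → cabin 5  [load 24/29]
  15 → cabin 8 (new)  [load 15/29]
8 cabins opened.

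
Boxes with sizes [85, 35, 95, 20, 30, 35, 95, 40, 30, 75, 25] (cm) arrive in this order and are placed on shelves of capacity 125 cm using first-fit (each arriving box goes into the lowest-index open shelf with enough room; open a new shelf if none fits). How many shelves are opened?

5

  85 → shelf 1 (new)  [load 85/125]
  35 → shelf 1  [load 120/125]
  95 → shelf 2 (new)  [load 95/125]
  20 → shelf 2  [load 115/125]
  30 → shelf 3 (new)  [load 30/125]
  35 → shelf 3  [load 65/125]
  95 → shelf 4 (new)  [load 95/125]
  40 → shelf 3  [load 105/125]
  30 → shelf 4  [load 125/125]
  75 → shelf 5 (new)  [load 75/125]
  25 → shelf 5  [load 100/125]
5 shelves opened.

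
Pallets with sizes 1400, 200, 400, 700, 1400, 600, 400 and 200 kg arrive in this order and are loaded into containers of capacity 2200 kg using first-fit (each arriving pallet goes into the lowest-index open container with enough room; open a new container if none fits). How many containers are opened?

3

  1400 → container 1 (new)  [load 1400/2200]
  200 → container 1  [load 1600/2200]
  400 → container 1  [load 2000/2200]
  700 → container 2 (new)  [load 700/2200]
  1400 → container 2  [load 2100/2200]
  600 → container 3 (new)  [load 600/2200]
  400 → container 3  [load 1000/2200]
  200 → container 1  [load 2200/2200]
3 containers opened.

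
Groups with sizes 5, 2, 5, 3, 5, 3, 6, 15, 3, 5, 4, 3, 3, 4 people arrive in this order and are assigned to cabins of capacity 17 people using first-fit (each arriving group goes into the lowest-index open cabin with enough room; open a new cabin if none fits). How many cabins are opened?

  5 → cabin 1 (new)  [load 5/17]
  2 → cabin 1  [load 7/17]
  5 → cabin 1  [load 12/17]
  3 → cabin 1  [load 15/17]
  5 → cabin 2 (new)  [load 5/17]
  3 → cabin 2  [load 8/17]
  6 → cabin 2  [load 14/17]
  15 → cabin 3 (new)  [load 15/17]
  3 → cabin 2  [load 17/17]
  5 → cabin 4 (new)  [load 5/17]
  4 → cabin 4  [load 9/17]
  3 → cabin 4  [load 12/17]
  3 → cabin 4  [load 15/17]
  4 → cabin 5 (new)  [load 4/17]
5 cabins opened.

5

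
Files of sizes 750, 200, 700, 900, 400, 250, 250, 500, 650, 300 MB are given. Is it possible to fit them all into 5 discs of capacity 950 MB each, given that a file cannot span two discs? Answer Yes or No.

Total = 4900 MB; ⌈4900/950⌉ = 6.
At least 6 discs are required, but only 5 are allowed.

No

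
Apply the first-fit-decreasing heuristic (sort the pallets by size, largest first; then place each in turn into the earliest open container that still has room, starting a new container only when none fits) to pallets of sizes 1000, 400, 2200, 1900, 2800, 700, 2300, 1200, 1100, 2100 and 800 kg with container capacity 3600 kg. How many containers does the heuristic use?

Sorted descending: 2800, 2300, 2200, 2100, 1900, 1200, 1100, 1000, 800, 700, 400.
  2800 → container 1 (new)  [load 2800/3600]
  2300 → container 2 (new)  [load 2300/3600]
  2200 → container 3 (new)  [load 2200/3600]
  2100 → container 4 (new)  [load 2100/3600]
  1900 → container 5 (new)  [load 1900/3600]
  1200 → container 2  [load 3500/3600]
  1100 → container 3  [load 3300/3600]
  1000 → container 4  [load 3100/3600]
  800 → container 1  [load 3600/3600]
  700 → container 5  [load 2600/3600]
  400 → container 4  [load 3500/3600]
5 containers opened.

5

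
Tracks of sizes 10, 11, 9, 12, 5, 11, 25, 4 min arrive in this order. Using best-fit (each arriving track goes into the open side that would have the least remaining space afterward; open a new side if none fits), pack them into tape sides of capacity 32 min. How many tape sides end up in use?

  10 → side 1 (new)  [load 10/32]
  11 → side 1  [load 21/32]
  9 → side 1  [load 30/32]
  12 → side 2 (new)  [load 12/32]
  5 → side 2  [load 17/32]
  11 → side 2  [load 28/32]
  25 → side 3 (new)  [load 25/32]
  4 → side 2  [load 32/32]
3 tape sides opened.

3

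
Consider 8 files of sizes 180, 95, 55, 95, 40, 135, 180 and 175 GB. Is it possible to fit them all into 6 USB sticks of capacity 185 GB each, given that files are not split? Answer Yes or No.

A valid assignment using 6 USB sticks:
  USB stick 1: 180 = 180
  USB stick 2: 180 = 180
  USB stick 3: 175 = 175
  USB stick 4: 135 + 40 = 175
  USB stick 5: 95 + 55 = 150
  USB stick 6: 95 = 95
Every load is within 185 GB, so 6 USB sticks suffice.

Yes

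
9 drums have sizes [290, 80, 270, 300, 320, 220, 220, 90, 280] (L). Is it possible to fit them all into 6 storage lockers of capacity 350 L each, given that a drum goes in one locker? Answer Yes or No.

No

Total = 2070 L; ⌈2070/350⌉ = 6.
7 drums each exceed half the capacity and cannot share a locker, forcing at least 7 storage lockers.
At least 7 storage lockers are required, but only 6 are allowed.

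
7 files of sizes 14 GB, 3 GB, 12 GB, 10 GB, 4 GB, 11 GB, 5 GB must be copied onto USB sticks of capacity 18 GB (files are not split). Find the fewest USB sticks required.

Total = 14 + 12 + 11 + 10 + 5 + 4 + 3 = 59 GB.
Lower bound: ⌈59/18⌉ = 4 USB sticks.
A packing using 4 USB sticks:
  USB stick 1: 14 + 4 = 18
  USB stick 2: 12 + 5 = 17
  USB stick 3: 11 + 3 = 14
  USB stick 4: 10 = 10
This matches the lower bound, so 4 is optimal.

4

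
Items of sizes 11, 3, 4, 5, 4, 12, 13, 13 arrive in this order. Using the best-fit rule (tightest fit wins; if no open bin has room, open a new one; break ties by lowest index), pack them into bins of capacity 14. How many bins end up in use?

5

  11 → bin 1 (new)  [load 11/14]
  3 → bin 1  [load 14/14]
  4 → bin 2 (new)  [load 4/14]
  5 → bin 2  [load 9/14]
  4 → bin 2  [load 13/14]
  12 → bin 3 (new)  [load 12/14]
  13 → bin 4 (new)  [load 13/14]
  13 → bin 5 (new)  [load 13/14]
5 bins opened.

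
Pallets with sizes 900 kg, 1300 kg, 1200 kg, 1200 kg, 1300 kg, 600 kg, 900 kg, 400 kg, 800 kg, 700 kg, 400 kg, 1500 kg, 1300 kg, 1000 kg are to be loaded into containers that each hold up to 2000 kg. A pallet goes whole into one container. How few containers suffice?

Total = 1500 + 1300 + 1300 + 1300 + 1200 + 1200 + 1000 + 900 + 900 + 800 + 700 + 600 + 400 + 400 = 13500 kg.
Lower bound: ⌈13500/2000⌉ = 7 containers.
A packing using 8 containers:
  container 1: 1500 + 400 = 1900
  container 2: 1300 + 700 = 2000
  container 3: 1300 + 600 = 1900
  container 4: 1300 + 400 = 1700
  container 5: 1200 + 800 = 2000
  container 6: 1200 = 1200
  container 7: 1000 + 900 = 1900
  container 8: 900 = 900
No arrangement into 7 containers stays within capacity, so 8 is optimal.

8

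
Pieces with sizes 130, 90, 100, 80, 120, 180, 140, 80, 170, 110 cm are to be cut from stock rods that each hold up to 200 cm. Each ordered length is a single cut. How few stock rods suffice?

Total = 180 + 170 + 140 + 130 + 120 + 110 + 100 + 90 + 80 + 80 = 1200 cm.
Lower bound: ⌈1200/200⌉ = 6 stock rods.
A packing using 7 stock rods:
  stock rod 1: 180 = 180
  stock rod 2: 170 = 170
  stock rod 3: 140 = 140
  stock rod 4: 130 = 130
  stock rod 5: 120 + 80 = 200
  stock rod 6: 110 + 90 = 200
  stock rod 7: 100 + 80 = 180
No arrangement into 6 stock rods stays within capacity, so 7 is optimal.

7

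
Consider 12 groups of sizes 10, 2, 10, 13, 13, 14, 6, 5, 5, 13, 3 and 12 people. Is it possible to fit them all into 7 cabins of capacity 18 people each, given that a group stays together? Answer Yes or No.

Yes

A valid assignment using 7 cabins:
  cabin 1: 14 + 3 = 17
  cabin 2: 13 + 5 = 18
  cabin 3: 13 + 5 = 18
  cabin 4: 13 + 2 = 15
  cabin 5: 12 + 6 = 18
  cabin 6: 10 = 10
  cabin 7: 10 = 10
Every load is within 18 people, so 7 cabins suffice.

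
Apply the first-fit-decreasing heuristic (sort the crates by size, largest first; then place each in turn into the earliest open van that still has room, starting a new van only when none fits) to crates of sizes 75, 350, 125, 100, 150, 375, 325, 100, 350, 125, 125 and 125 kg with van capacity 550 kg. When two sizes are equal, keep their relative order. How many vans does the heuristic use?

5

Sorted descending: 375, 350, 350, 325, 150, 125, 125, 125, 125, 100, 100, 75.
  375 → van 1 (new)  [load 375/550]
  350 → van 2 (new)  [load 350/550]
  350 → van 3 (new)  [load 350/550]
  325 → van 4 (new)  [load 325/550]
  150 → van 1  [load 525/550]
  125 → van 2  [load 475/550]
  125 → van 3  [load 475/550]
  125 → van 4  [load 450/550]
  125 → van 5 (new)  [load 125/550]
  100 → van 4  [load 550/550]
  100 → van 5  [load 225/550]
  75 → van 2  [load 550/550]
5 vans opened.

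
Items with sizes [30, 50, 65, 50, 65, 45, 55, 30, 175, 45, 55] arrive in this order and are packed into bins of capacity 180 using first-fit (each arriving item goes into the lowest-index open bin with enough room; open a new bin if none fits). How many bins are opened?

  30 → bin 1 (new)  [load 30/180]
  50 → bin 1  [load 80/180]
  65 → bin 1  [load 145/180]
  50 → bin 2 (new)  [load 50/180]
  65 → bin 2  [load 115/180]
  45 → bin 2  [load 160/180]
  55 → bin 3 (new)  [load 55/180]
  30 → bin 1  [load 175/180]
  175 → bin 4 (new)  [load 175/180]
  45 → bin 3  [load 100/180]
  55 → bin 3  [load 155/180]
4 bins opened.

4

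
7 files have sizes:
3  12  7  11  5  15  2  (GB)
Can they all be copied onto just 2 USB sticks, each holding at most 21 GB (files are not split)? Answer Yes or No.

Total = 55 GB; ⌈55/21⌉ = 3.
At least 3 USB sticks are required, but only 2 are allowed.

No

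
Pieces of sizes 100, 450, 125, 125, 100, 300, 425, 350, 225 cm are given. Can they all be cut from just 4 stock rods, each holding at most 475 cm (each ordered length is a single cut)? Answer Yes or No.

No

Total = 2200 cm; ⌈2200/475⌉ = 5.
At least 5 stock rods are required, but only 4 are allowed.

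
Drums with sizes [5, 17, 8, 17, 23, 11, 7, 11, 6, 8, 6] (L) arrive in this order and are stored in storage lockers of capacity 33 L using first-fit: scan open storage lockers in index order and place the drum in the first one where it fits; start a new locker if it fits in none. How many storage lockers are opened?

4

  5 → locker 1 (new)  [load 5/33]
  17 → locker 1  [load 22/33]
  8 → locker 1  [load 30/33]
  17 → locker 2 (new)  [load 17/33]
  23 → locker 3 (new)  [load 23/33]
  11 → locker 2  [load 28/33]
  7 → locker 3  [load 30/33]
  11 → locker 4 (new)  [load 11/33]
  6 → locker 4  [load 17/33]
  8 → locker 4  [load 25/33]
  6 → locker 4  [load 31/33]
4 storage lockers opened.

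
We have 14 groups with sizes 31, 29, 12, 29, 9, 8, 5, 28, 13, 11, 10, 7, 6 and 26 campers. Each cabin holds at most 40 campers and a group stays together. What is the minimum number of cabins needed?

6

Total = 31 + 29 + 29 + 28 + 26 + 13 + 12 + 11 + 10 + 9 + 8 + 7 + 6 + 5 = 224 campers.
Lower bound: ⌈224/40⌉ = 6 cabins.
A packing using 6 cabins:
  cabin 1: 31 + 9 = 40
  cabin 2: 29 + 11 = 40
  cabin 3: 29 + 10 = 39
  cabin 4: 28 + 12 = 40
  cabin 5: 26 + 13 = 39
  cabin 6: 8 + 7 + 6 + 5 = 26
This matches the lower bound, so 6 is optimal.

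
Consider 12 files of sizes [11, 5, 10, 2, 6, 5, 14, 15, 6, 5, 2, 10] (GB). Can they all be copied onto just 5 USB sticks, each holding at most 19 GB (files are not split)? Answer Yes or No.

No

Total = 91 GB; ⌈91/19⌉ = 5.
The bound of 5 does not rule out 5, but exhaustive search shows no assignment into 5 USB sticks of capacity 19 GB exists — the minimum is 6.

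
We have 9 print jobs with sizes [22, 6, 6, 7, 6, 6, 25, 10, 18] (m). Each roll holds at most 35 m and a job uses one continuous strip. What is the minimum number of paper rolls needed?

Total = 25 + 22 + 18 + 10 + 7 + 6 + 6 + 6 + 6 = 106 m.
Lower bound: ⌈106/35⌉ = 4 paper rolls.
A packing using 4 paper rolls:
  roll 1: 25 + 10 = 35
  roll 2: 22 + 7 + 6 = 35
  roll 3: 18 + 6 + 6 = 30
  roll 4: 6 = 6
This matches the lower bound, so 4 is optimal.

4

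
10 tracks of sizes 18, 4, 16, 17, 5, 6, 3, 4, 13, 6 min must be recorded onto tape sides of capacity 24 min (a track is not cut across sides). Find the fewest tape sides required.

4

Total = 18 + 17 + 16 + 13 + 6 + 6 + 5 + 4 + 4 + 3 = 92 min.
Lower bound: ⌈92/24⌉ = 4 tape sides.
A packing using 4 tape sides:
  side 1: 18 + 6 = 24
  side 2: 17 + 6 = 23
  side 3: 16 + 5 + 3 = 24
  side 4: 13 + 4 + 4 = 21
This matches the lower bound, so 4 is optimal.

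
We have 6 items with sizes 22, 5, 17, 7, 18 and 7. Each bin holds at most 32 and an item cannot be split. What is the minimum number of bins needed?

Total = 22 + 18 + 17 + 7 + 7 + 5 = 76.
Lower bound: ⌈76/32⌉ = 3 bins.
A packing using 3 bins:
  bin 1: 22 + 7 = 29
  bin 2: 18 + 7 + 5 = 30
  bin 3: 17 = 17
This matches the lower bound, so 3 is optimal.

3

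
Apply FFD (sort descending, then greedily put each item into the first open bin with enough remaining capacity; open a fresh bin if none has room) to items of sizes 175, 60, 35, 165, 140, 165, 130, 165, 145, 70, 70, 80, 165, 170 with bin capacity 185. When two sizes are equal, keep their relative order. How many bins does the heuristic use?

Sorted descending: 175, 170, 165, 165, 165, 165, 145, 140, 130, 80, 70, 70, 60, 35.
  175 → bin 1 (new)  [load 175/185]
  170 → bin 2 (new)  [load 170/185]
  165 → bin 3 (new)  [load 165/185]
  165 → bin 4 (new)  [load 165/185]
  165 → bin 5 (new)  [load 165/185]
  165 → bin 6 (new)  [load 165/185]
  145 → bin 7 (new)  [load 145/185]
  140 → bin 8 (new)  [load 140/185]
  130 → bin 9 (new)  [load 130/185]
  80 → bin 10 (new)  [load 80/185]
  70 → bin 10  [load 150/185]
  70 → bin 11 (new)  [load 70/185]
  60 → bin 11  [load 130/185]
  35 → bin 7  [load 180/185]
11 bins opened.

11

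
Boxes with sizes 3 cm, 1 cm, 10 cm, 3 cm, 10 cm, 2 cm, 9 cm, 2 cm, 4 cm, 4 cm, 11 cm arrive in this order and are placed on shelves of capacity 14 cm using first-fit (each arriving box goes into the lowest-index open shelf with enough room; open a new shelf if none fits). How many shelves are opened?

5

  3 → shelf 1 (new)  [load 3/14]
  1 → shelf 1  [load 4/14]
  10 → shelf 1  [load 14/14]
  3 → shelf 2 (new)  [load 3/14]
  10 → shelf 2  [load 13/14]
  2 → shelf 3 (new)  [load 2/14]
  9 → shelf 3  [load 11/14]
  2 → shelf 3  [load 13/14]
  4 → shelf 4 (new)  [load 4/14]
  4 → shelf 4  [load 8/14]
  11 → shelf 5 (new)  [load 11/14]
5 shelves opened.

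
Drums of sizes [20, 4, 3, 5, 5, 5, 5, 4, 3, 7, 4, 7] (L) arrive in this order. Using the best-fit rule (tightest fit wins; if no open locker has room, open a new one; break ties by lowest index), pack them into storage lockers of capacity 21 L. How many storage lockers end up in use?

  20 → locker 1 (new)  [load 20/21]
  4 → locker 2 (new)  [load 4/21]
  3 → locker 2  [load 7/21]
  5 → locker 2  [load 12/21]
  5 → locker 2  [load 17/21]
  5 → locker 3 (new)  [load 5/21]
  5 → locker 3  [load 10/21]
  4 → locker 2  [load 21/21]
  3 → locker 3  [load 13/21]
  7 → locker 3  [load 20/21]
  4 → locker 4 (new)  [load 4/21]
  7 → locker 4  [load 11/21]
4 storage lockers opened.

4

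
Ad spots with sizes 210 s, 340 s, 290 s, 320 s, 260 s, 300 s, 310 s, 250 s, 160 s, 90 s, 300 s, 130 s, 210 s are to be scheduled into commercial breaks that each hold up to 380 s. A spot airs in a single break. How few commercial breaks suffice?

Total = 340 + 320 + 310 + 300 + 300 + 290 + 260 + 250 + 210 + 210 + 160 + 130 + 90 = 3170 s.
Lower bound: ⌈3170/380⌉ = 9 commercial breaks.
Also, 10 ad spots each exceed 190 s, and no two of those can share a break, so at least 10 commercial breaks are needed.
A packing using 10 commercial breaks:
  break 1: 340 = 340
  break 2: 320 = 320
  break 3: 310 = 310
  break 4: 300 = 300
  break 5: 300 = 300
  break 6: 290 + 90 = 380
  break 7: 260 = 260
  break 8: 250 + 130 = 380
  break 9: 210 + 160 = 370
  break 10: 210 = 210
This matches the lower bound, so 10 is optimal.

10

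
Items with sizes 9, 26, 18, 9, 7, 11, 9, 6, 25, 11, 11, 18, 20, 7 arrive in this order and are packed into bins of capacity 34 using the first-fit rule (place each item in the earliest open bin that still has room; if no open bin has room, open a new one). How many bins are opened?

  9 → bin 1 (new)  [load 9/34]
  26 → bin 2 (new)  [load 26/34]
  18 → bin 1  [load 27/34]
  9 → bin 3 (new)  [load 9/34]
  7 → bin 1  [load 34/34]
  11 → bin 3  [load 20/34]
  9 → bin 3  [load 29/34]
  6 → bin 2  [load 32/34]
  25 → bin 4 (new)  [load 25/34]
  11 → bin 5 (new)  [load 11/34]
  11 → bin 5  [load 22/34]
  18 → bin 6 (new)  [load 18/34]
  20 → bin 7 (new)  [load 20/34]
  7 → bin 4  [load 32/34]
7 bins opened.

7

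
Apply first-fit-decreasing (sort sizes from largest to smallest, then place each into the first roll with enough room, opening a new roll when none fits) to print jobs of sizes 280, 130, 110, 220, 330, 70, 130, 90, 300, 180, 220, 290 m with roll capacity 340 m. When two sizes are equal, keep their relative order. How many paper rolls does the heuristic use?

Sorted descending: 330, 300, 290, 280, 220, 220, 180, 130, 130, 110, 90, 70.
  330 → roll 1 (new)  [load 330/340]
  300 → roll 2 (new)  [load 300/340]
  290 → roll 3 (new)  [load 290/340]
  280 → roll 4 (new)  [load 280/340]
  220 → roll 5 (new)  [load 220/340]
  220 → roll 6 (new)  [load 220/340]
  180 → roll 7 (new)  [load 180/340]
  130 → roll 7  [load 310/340]
  130 → roll 8 (new)  [load 130/340]
  110 → roll 5  [load 330/340]
  90 → roll 6  [load 310/340]
  70 → roll 8  [load 200/340]
8 paper rolls opened.

8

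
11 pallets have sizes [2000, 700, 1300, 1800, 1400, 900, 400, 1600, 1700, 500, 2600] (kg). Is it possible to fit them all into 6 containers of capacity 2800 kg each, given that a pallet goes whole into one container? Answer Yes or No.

Yes

A valid assignment using 6 containers:
  container 1: 2600 = 2600
  container 2: 2000 + 700 = 2700
  container 3: 1800 + 900 = 2700
  container 4: 1700 + 500 + 400 = 2600
  container 5: 1600 = 1600
  container 6: 1400 + 1300 = 2700
Every load is within 2800 kg, so 6 containers suffice.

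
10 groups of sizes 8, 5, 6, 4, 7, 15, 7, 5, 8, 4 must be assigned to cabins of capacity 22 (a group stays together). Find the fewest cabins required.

Total = 15 + 8 + 8 + 7 + 7 + 6 + 5 + 5 + 4 + 4 = 69.
Lower bound: ⌈69/22⌉ = 4 cabins.
A packing using 4 cabins:
  cabin 1: 15 + 7 = 22
  cabin 2: 8 + 8 + 6 = 22
  cabin 3: 7 + 5 + 5 + 4 = 21
  cabin 4: 4 = 4
This matches the lower bound, so 4 is optimal.

4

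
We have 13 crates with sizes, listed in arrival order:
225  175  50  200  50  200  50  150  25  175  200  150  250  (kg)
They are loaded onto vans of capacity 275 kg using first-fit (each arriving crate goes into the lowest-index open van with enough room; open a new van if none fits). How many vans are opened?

9

  225 → van 1 (new)  [load 225/275]
  175 → van 2 (new)  [load 175/275]
  50 → van 1  [load 275/275]
  200 → van 3 (new)  [load 200/275]
  50 → van 2  [load 225/275]
  200 → van 4 (new)  [load 200/275]
  50 → van 2  [load 275/275]
  150 → van 5 (new)  [load 150/275]
  25 → van 3  [load 225/275]
  175 → van 6 (new)  [load 175/275]
  200 → van 7 (new)  [load 200/275]
  150 → van 8 (new)  [load 150/275]
  250 → van 9 (new)  [load 250/275]
9 vans opened.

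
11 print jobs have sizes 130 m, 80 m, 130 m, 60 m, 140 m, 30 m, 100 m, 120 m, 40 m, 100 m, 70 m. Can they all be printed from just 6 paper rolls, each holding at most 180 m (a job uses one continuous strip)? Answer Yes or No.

A valid assignment using 6 paper rolls:
  roll 1: 140 + 40 = 180
  roll 2: 130 + 30 = 160
  roll 3: 130 = 130
  roll 4: 120 + 60 = 180
  roll 5: 100 + 80 = 180
  roll 6: 100 + 70 = 170
Every load is within 180 m, so 6 paper rolls suffice.

Yes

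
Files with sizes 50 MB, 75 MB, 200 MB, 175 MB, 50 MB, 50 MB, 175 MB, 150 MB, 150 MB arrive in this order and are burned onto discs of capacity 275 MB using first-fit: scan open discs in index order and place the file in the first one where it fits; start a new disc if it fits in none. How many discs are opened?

  50 → disc 1 (new)  [load 50/275]
  75 → disc 1  [load 125/275]
  200 → disc 2 (new)  [load 200/275]
  175 → disc 3 (new)  [load 175/275]
  50 → disc 1  [load 175/275]
  50 → disc 1  [load 225/275]
  175 → disc 4 (new)  [load 175/275]
  150 → disc 5 (new)  [load 150/275]
  150 → disc 6 (new)  [load 150/275]
6 discs opened.

6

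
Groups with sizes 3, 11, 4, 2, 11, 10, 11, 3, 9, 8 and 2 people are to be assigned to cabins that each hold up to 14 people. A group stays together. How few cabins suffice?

6

Total = 11 + 11 + 11 + 10 + 9 + 8 + 4 + 3 + 3 + 2 + 2 = 74 people.
Lower bound: ⌈74/14⌉ = 6 cabins.
A packing using 6 cabins:
  cabin 1: 11 + 3 = 14
  cabin 2: 11 + 3 = 14
  cabin 3: 11 + 2 = 13
  cabin 4: 10 + 4 = 14
  cabin 5: 9 + 2 = 11
  cabin 6: 8 = 8
This matches the lower bound, so 6 is optimal.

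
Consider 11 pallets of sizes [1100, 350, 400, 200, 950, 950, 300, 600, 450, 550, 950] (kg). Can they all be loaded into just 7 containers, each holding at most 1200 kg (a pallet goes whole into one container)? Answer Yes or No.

Yes

A valid assignment using 7 containers:
  container 1: 1100 = 1100
  container 2: 950 + 200 = 1150
  container 3: 950 = 950
  container 4: 950 = 950
  container 5: 600 + 550 = 1150
  container 6: 450 + 400 + 350 = 1200
  container 7: 300 = 300
Every load is within 1200 kg, so 7 containers suffice.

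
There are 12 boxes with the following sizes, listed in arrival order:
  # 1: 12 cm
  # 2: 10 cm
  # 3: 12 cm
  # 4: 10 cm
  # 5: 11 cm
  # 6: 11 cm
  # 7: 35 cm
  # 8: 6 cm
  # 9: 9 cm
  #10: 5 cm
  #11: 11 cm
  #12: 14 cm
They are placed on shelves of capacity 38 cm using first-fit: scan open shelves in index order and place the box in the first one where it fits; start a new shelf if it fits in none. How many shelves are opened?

5

  12 → shelf 1 (new)  [load 12/38]
  10 → shelf 1  [load 22/38]
  12 → shelf 1  [load 34/38]
  10 → shelf 2 (new)  [load 10/38]
  11 → shelf 2  [load 21/38]
  11 → shelf 2  [load 32/38]
  35 → shelf 3 (new)  [load 35/38]
  6 → shelf 2  [load 38/38]
  9 → shelf 4 (new)  [load 9/38]
  5 → shelf 4  [load 14/38]
  11 → shelf 4  [load 25/38]
  14 → shelf 5 (new)  [load 14/38]
5 shelves opened.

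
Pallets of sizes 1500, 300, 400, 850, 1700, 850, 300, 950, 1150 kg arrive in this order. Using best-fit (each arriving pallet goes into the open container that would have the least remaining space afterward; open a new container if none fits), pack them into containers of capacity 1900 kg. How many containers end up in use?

  1500 → container 1 (new)  [load 1500/1900]
  300 → container 1  [load 1800/1900]
  400 → container 2 (new)  [load 400/1900]
  850 → container 2  [load 1250/1900]
  1700 → container 3 (new)  [load 1700/1900]
  850 → container 4 (new)  [load 850/1900]
  300 → container 2  [load 1550/1900]
  950 → container 4  [load 1800/1900]
  1150 → container 5 (new)  [load 1150/1900]
5 containers opened.

5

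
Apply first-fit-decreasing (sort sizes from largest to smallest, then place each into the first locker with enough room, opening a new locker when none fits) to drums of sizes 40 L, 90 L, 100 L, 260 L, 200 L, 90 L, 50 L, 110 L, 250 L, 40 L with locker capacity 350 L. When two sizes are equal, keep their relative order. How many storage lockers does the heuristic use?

Sorted descending: 260, 250, 200, 110, 100, 90, 90, 50, 40, 40.
  260 → locker 1 (new)  [load 260/350]
  250 → locker 2 (new)  [load 250/350]
  200 → locker 3 (new)  [load 200/350]
  110 → locker 3  [load 310/350]
  100 → locker 2  [load 350/350]
  90 → locker 1  [load 350/350]
  90 → locker 4 (new)  [load 90/350]
  50 → locker 4  [load 140/350]
  40 → locker 3  [load 350/350]
  40 → locker 4  [load 180/350]
4 storage lockers opened.

4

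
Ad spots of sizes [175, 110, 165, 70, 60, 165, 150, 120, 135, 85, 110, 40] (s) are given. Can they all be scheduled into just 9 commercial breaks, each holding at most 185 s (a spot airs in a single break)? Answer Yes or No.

Yes

A valid assignment using 9 commercial breaks:
  break 1: 175 = 175
  break 2: 165 = 165
  break 3: 165 = 165
  break 4: 150 = 150
  break 5: 135 + 40 = 175
  break 6: 120 + 60 = 180
  break 7: 110 + 70 = 180
  break 8: 110 = 110
  break 9: 85 = 85
Every load is within 185 s, so 9 commercial breaks suffice.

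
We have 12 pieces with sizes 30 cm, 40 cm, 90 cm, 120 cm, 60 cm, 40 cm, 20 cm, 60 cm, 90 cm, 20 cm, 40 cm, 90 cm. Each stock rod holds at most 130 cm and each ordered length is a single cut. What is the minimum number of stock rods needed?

Total = 120 + 90 + 90 + 90 + 60 + 60 + 40 + 40 + 40 + 30 + 20 + 20 = 700 cm.
Lower bound: ⌈700/130⌉ = 6 stock rods.
A packing using 6 stock rods:
  stock rod 1: 120 = 120
  stock rod 2: 90 + 40 = 130
  stock rod 3: 90 + 40 = 130
  stock rod 4: 90 + 40 = 130
  stock rod 5: 60 + 60 = 120
  stock rod 6: 30 + 20 + 20 = 70
This matches the lower bound, so 6 is optimal.

6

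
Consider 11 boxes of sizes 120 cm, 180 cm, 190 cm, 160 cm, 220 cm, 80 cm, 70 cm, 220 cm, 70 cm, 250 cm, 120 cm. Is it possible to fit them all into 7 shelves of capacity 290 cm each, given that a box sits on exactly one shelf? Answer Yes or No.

Yes

A valid assignment using 7 shelves:
  shelf 1: 250 = 250
  shelf 2: 220 + 70 = 290
  shelf 3: 220 + 70 = 290
  shelf 4: 190 + 80 = 270
  shelf 5: 180 = 180
  shelf 6: 160 + 120 = 280
  shelf 7: 120 = 120
Every load is within 290 cm, so 7 shelves suffice.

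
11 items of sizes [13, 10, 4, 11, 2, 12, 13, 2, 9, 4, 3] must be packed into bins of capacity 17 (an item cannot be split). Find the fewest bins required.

Total = 13 + 13 + 12 + 11 + 10 + 9 + 4 + 4 + 3 + 2 + 2 = 83.
Lower bound: ⌈83/17⌉ = 5 bins.
Also, 6 items each exceed 17/2, and no two of those can share a bin, so at least 6 bins are needed.
A packing using 6 bins:
  bin 1: 13 + 4 = 17
  bin 2: 13 + 4 = 17
  bin 3: 12 + 3 + 2 = 17
  bin 4: 11 + 2 = 13
  bin 5: 10 = 10
  bin 6: 9 = 9
This matches the lower bound, so 6 is optimal.

6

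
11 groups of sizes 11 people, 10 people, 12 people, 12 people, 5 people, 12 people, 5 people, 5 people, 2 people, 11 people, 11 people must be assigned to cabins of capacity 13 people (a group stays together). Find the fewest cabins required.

Total = 12 + 12 + 12 + 11 + 11 + 11 + 10 + 5 + 5 + 5 + 2 = 96 people.
Lower bound: ⌈96/13⌉ = 8 cabins.
A packing using 9 cabins:
  cabin 1: 12 = 12
  cabin 2: 12 = 12
  cabin 3: 12 = 12
  cabin 4: 11 + 2 = 13
  cabin 5: 11 = 11
  cabin 6: 11 = 11
  cabin 7: 10 = 10
  cabin 8: 5 + 5 = 10
  cabin 9: 5 = 5
No arrangement into 8 cabins stays within capacity, so 9 is optimal.

9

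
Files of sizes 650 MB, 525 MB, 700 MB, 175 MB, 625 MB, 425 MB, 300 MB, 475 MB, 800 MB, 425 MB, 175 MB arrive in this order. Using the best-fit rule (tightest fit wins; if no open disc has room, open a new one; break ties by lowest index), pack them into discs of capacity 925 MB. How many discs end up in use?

7

  650 → disc 1 (new)  [load 650/925]
  525 → disc 2 (new)  [load 525/925]
  700 → disc 3 (new)  [load 700/925]
  175 → disc 3  [load 875/925]
  625 → disc 4 (new)  [load 625/925]
  425 → disc 5 (new)  [load 425/925]
  300 → disc 4  [load 925/925]
  475 → disc 5  [load 900/925]
  800 → disc 6 (new)  [load 800/925]
  425 → disc 7 (new)  [load 425/925]
  175 → disc 1  [load 825/925]
7 discs opened.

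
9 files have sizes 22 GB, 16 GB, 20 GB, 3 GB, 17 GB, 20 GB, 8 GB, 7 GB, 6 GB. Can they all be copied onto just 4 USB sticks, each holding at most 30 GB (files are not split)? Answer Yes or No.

Total = 119 GB; ⌈119/30⌉ = 4.
5 files each exceed half the capacity and cannot share a USB stick, forcing at least 5 USB sticks.
At least 5 USB sticks are required, but only 4 are allowed.

No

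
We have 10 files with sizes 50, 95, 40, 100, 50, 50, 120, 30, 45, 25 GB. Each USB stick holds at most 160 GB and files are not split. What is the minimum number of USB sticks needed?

4

Total = 120 + 100 + 95 + 50 + 50 + 50 + 45 + 40 + 30 + 25 = 605 GB.
Lower bound: ⌈605/160⌉ = 4 USB sticks.
A packing using 4 USB sticks:
  USB stick 1: 120 + 40 = 160
  USB stick 2: 100 + 50 = 150
  USB stick 3: 95 + 50 = 145
  USB stick 4: 50 + 45 + 30 + 25 = 150
This matches the lower bound, so 4 is optimal.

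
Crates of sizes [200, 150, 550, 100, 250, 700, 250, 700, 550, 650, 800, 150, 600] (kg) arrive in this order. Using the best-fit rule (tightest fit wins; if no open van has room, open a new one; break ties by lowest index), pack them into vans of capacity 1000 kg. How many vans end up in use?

  200 → van 1 (new)  [load 200/1000]
  150 → van 1  [load 350/1000]
  550 → van 1  [load 900/1000]
  100 → van 1  [load 1000/1000]
  250 → van 2 (new)  [load 250/1000]
  700 → van 2  [load 950/1000]
  250 → van 3 (new)  [load 250/1000]
  700 → van 3  [load 950/1000]
  550 → van 4 (new)  [load 550/1000]
  650 → van 5 (new)  [load 650/1000]
  800 → van 6 (new)  [load 800/1000]
  150 → van 6  [load 950/1000]
  600 → van 7 (new)  [load 600/1000]
7 vans opened.

7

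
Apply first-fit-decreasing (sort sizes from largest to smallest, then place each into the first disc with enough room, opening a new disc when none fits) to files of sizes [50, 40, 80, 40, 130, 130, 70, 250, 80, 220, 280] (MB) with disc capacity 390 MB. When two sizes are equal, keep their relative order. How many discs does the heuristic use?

4

Sorted descending: 280, 250, 220, 130, 130, 80, 80, 70, 50, 40, 40.
  280 → disc 1 (new)  [load 280/390]
  250 → disc 2 (new)  [load 250/390]
  220 → disc 3 (new)  [load 220/390]
  130 → disc 2  [load 380/390]
  130 → disc 3  [load 350/390]
  80 → disc 1  [load 360/390]
  80 → disc 4 (new)  [load 80/390]
  70 → disc 4  [load 150/390]
  50 → disc 4  [load 200/390]
  40 → disc 3  [load 390/390]
  40 → disc 4  [load 240/390]
4 discs opened.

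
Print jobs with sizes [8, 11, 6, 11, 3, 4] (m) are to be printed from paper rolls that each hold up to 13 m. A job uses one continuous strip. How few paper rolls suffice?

Total = 11 + 11 + 8 + 6 + 4 + 3 = 43 m.
Lower bound: ⌈43/13⌉ = 4 paper rolls.
A packing using 4 paper rolls:
  roll 1: 11 = 11
  roll 2: 11 = 11
  roll 3: 8 + 4 = 12
  roll 4: 6 + 3 = 9
This matches the lower bound, so 4 is optimal.

4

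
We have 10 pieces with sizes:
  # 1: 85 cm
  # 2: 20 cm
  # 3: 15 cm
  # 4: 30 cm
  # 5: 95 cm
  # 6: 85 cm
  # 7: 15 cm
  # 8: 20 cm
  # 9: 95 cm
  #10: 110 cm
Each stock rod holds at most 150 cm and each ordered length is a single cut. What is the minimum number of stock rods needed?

Total = 110 + 95 + 95 + 85 + 85 + 30 + 20 + 20 + 15 + 15 = 570 cm.
Lower bound: ⌈570/150⌉ = 4 stock rods.
Also, 5 pieces each exceed 75 cm, and no two of those can share a stock rod, so at least 5 stock rods are needed.
A packing using 5 stock rods:
  stock rod 1: 110 + 30 = 140
  stock rod 2: 95 + 20 + 20 + 15 = 150
  stock rod 3: 95 + 15 = 110
  stock rod 4: 85 = 85
  stock rod 5: 85 = 85
This matches the lower bound, so 5 is optimal.

5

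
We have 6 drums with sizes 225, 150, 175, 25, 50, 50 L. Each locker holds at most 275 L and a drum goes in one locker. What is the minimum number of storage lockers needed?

3

Total = 225 + 175 + 150 + 50 + 50 + 25 = 675 L.
Lower bound: ⌈675/275⌉ = 3 storage lockers.
A packing using 3 storage lockers:
  locker 1: 225 + 50 = 275
  locker 2: 175 + 50 + 25 = 250
  locker 3: 150 = 150
This matches the lower bound, so 3 is optimal.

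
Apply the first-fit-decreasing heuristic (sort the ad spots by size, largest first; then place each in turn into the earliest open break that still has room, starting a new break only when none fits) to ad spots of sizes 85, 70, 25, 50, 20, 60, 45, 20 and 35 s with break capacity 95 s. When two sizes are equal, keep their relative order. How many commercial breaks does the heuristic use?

Sorted descending: 85, 70, 60, 50, 45, 35, 25, 20, 20.
  85 → break 1 (new)  [load 85/95]
  70 → break 2 (new)  [load 70/95]
  60 → break 3 (new)  [load 60/95]
  50 → break 4 (new)  [load 50/95]
  45 → break 4  [load 95/95]
  35 → break 3  [load 95/95]
  25 → break 2  [load 95/95]
  20 → break 5 (new)  [load 20/95]
  20 → break 5  [load 40/95]
5 commercial breaks opened.

5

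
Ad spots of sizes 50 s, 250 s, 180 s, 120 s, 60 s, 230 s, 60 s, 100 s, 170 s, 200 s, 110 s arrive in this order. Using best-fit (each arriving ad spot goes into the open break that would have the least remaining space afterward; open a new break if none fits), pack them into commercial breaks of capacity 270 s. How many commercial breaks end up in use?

  50 → break 1 (new)  [load 50/270]
  250 → break 2 (new)  [load 250/270]
  180 → break 1  [load 230/270]
  120 → break 3 (new)  [load 120/270]
  60 → break 3  [load 180/270]
  230 → break 4 (new)  [load 230/270]
  60 → break 3  [load 240/270]
  100 → break 5 (new)  [load 100/270]
  170 → break 5  [load 270/270]
  200 → break 6 (new)  [load 200/270]
  110 → break 7 (new)  [load 110/270]
7 commercial breaks opened.

7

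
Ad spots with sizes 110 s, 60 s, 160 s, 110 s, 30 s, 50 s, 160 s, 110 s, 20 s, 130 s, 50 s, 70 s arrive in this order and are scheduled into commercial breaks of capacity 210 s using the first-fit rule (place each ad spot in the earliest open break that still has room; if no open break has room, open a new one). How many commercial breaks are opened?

  110 → break 1 (new)  [load 110/210]
  60 → break 1  [load 170/210]
  160 → break 2 (new)  [load 160/210]
  110 → break 3 (new)  [load 110/210]
  30 → break 1  [load 200/210]
  50 → break 2  [load 210/210]
  160 → break 4 (new)  [load 160/210]
  110 → break 5 (new)  [load 110/210]
  20 → break 3  [load 130/210]
  130 → break 6 (new)  [load 130/210]
  50 → break 3  [load 180/210]
  70 → break 5  [load 180/210]
6 commercial breaks opened.

6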